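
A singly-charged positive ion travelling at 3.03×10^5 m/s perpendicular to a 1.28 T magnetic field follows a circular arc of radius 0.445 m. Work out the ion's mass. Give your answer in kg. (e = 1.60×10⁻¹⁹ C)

m ≈ 3.01×10^-25 kg

qvB = mv²/r ⇒ m = qBr/v.
m = (1×1.60×10^-19)(1.28)(0.445) / (3.03×10^5) = 3.01×10^-25 kg.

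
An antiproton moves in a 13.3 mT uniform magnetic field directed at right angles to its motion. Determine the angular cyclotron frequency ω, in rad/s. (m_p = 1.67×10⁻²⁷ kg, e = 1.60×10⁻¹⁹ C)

ω = qB/m = (1×1.60×10^-19)(0.0133) / (1.67×10^-27) = 1.27×10^6 rad/s.

ω ≈ 1.27×10^6 rad/s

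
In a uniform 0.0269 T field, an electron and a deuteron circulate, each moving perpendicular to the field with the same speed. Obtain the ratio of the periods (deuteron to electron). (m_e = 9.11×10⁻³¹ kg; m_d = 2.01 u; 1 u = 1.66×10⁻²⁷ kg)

T = 2πm/(qB) is independent of speed, so T₂/T₁ = (m₂/q₂)/(m₁/q₁).
T_{deuteron}/T_{electron} = (3.34×10^-27/1e) / (9.11×10^-31/1e) = 3660.

ratio ≈ 3660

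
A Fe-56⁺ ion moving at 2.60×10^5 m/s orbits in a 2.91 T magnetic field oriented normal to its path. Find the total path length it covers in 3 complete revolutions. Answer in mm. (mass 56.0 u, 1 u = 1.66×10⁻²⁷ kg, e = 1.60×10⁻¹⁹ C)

r = mv/(qB) = 0.0519 m, so one revolution covers 2πr = 0.326 m.
In 3 revolutions: L = 3·2πr = 0.978 m.

L ≈ 978 mm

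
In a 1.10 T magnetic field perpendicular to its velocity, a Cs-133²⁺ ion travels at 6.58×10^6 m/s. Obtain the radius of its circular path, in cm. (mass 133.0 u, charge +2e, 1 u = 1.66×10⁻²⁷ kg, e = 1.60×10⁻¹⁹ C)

The magnetic force provides the centripetal force: qvB = mv²/r, so r = mv/(qB).
r = (2.21×10^-25 kg)(6.58×10^6 m/s) / [(2×1.60×10^-19 C)(1.10 T)] = 4.13 m.

r ≈ 413 cm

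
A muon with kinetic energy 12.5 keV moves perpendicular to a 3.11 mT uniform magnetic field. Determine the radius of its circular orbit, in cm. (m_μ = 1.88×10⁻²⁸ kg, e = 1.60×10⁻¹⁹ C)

r ≈ 174 cm

Convert the energy: K = 12.5 keV = 2.00×10^-15 J.
v = √(2K/m) = √(2·2.00×10^-15/1.88×10^-28) = 4.61×10^6 m/s.
r = mv/(qB) = (1.88×10^-28)(4.61×10^6) / [(1×1.60×10^-19)(3.11×10^-3)] = 1.74 m.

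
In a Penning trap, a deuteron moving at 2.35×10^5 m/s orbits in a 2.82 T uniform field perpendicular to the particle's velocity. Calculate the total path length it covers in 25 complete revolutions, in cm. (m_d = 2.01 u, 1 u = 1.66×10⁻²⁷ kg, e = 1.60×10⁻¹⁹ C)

r = mv/(qB) = 1.74×10^-3 m, so one revolution covers 2πr = 0.0109 m.
In 25 revolutions: L = 25·2πr = 0.273 m.

L ≈ 27.3 cm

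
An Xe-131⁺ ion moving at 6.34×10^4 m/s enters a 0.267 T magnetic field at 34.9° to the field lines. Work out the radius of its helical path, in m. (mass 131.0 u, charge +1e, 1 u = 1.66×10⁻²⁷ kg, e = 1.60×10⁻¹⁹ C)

Only the perpendicular component v⊥ = v sin34.9° = 3.63×10^4 m/s is bent by the field.
r = m v⊥ /(qB) = (2.17×10^-25)(3.63×10^4) / [(1×1.60×10^-19)(0.267)] = 0.185 m.

r ≈ 0.185 m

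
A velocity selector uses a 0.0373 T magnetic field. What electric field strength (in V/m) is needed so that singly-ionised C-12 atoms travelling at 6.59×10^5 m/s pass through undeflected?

E ≈ 2.46×10^4 V/m

qE = qvB ⇒ E = vB = (6.59×10^5)(0.0373) = 2.46×10^4 V/m.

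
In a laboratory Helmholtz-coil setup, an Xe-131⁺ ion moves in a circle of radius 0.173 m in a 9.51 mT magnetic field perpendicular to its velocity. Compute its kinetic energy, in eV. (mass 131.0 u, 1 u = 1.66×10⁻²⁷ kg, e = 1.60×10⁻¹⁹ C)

v = qBr/m = (1×1.60×10^-19)(9.51×10^-3)(0.173) / (2.17×10^-25) = 1210 m/s.
K = ½mv² = 0.5·(2.17×10^-25)·(1210)² = 1.59×10^-19 J = 0.996 eV.

K ≈ 0.996 eV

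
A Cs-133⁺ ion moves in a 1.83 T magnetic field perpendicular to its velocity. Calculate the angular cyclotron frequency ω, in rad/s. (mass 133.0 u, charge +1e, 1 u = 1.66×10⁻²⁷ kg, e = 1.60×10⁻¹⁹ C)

ω = qB/m = (1×1.60×10^-19)(1.83) / (2.21×10^-25) = 1.33×10^6 rad/s.

ω ≈ 1.33×10^6 rad/s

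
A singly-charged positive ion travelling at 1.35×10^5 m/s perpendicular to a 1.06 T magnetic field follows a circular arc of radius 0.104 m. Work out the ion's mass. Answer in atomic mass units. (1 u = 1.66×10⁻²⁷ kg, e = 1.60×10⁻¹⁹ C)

qvB = mv²/r ⇒ m = qBr/v.
m = (1×1.60×10^-19)(1.06)(0.104) / (1.35×10^5) = 1.31×10^-25 kg = 78.7 u.

m ≈ 78.7 u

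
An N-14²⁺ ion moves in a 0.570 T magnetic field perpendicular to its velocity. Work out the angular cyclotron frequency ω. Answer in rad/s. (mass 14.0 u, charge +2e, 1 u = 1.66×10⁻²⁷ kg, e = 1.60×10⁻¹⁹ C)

ω = qB/m = (2×1.60×10^-19)(0.570) / (2.32×10^-26) = 7.85×10^6 rad/s.

ω ≈ 7.85×10^6 rad/s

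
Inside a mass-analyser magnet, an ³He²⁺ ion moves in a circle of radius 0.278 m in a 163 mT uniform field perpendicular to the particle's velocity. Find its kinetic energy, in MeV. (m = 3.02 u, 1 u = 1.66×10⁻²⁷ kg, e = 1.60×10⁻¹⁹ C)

v = qBr/m = (2×1.60×10^-19)(0.163)(0.278) / (5.01×10^-27) = 2.89×10^6 m/s.
K = ½mv² = 0.5·(5.01×10^-27)·(2.89×10^6)² = 2.10×10^-14 J = 0.131 MeV.

K ≈ 0.131 MeV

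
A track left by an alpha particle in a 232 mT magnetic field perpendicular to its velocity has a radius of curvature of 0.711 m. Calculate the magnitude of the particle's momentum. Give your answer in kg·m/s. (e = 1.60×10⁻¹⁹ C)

Since qvB = mv²/r, the momentum p = mv = qBr.
p = (2×1.60×10^-19)(0.232)(0.711) = 5.28×10^-20 kg·m/s.

p ≈ 5.28×10^-20 kg·m/s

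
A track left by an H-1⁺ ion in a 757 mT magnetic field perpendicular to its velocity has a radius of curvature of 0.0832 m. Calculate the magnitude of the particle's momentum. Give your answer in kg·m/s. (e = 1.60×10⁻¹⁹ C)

Since qvB = mv²/r, the momentum p = mv = qBr.
p = (1×1.60×10^-19)(0.757)(0.0832) = 1.01×10^-20 kg·m/s.

p ≈ 1.01×10^-20 kg·m/s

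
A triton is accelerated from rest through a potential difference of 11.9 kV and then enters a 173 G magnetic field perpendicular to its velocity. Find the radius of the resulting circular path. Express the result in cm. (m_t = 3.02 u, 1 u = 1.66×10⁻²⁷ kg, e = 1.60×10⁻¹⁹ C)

r ≈ 158 cm

The kinetic energy gained is K = qV = (1×1.60×10^-19)(1.19×10^4) = 1.90×10^-15 J.
v = √(2K/m) = 8.72×10^5 m/s.
r = mv/(qB) = (5.01×10^-27)(8.72×10^5) / [(1×1.60×10^-19)(0.0173)] = 1.58 m.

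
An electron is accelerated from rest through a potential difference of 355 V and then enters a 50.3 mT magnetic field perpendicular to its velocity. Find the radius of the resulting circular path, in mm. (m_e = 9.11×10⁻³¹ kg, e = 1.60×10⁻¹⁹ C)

The kinetic energy gained is K = qV = (1×1.60×10^-19)(355) = 5.68×10^-17 J.
v = √(2K/m) = 1.12×10^7 m/s.
r = mv/(qB) = (9.11×10^-31)(1.12×10^7) / [(1×1.60×10^-19)(0.0503)] = 1.26×10^-3 m.

r ≈ 1.26 mm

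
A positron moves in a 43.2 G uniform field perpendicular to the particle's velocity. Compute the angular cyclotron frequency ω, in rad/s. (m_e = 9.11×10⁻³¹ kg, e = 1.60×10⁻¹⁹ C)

ω ≈ 7.59×10^8 rad/s

ω = qB/m = (1×1.60×10^-19)(4.32×10^-3) / (9.11×10^-31) = 7.59×10^8 rad/s.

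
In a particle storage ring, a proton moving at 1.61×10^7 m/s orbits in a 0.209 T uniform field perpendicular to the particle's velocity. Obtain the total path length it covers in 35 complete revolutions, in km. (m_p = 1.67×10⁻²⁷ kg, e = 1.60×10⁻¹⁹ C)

r = mv/(qB) = 0.804 m, so one revolution covers 2πr = 5.05 m.
In 35 revolutions: L = 35·2πr = 177 m.

L ≈ 0.177 km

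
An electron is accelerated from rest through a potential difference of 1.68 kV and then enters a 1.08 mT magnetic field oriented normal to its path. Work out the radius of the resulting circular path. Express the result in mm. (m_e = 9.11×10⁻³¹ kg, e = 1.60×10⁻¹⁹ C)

The kinetic energy gained is K = qV = (1×1.60×10^-19)(1680) = 2.69×10^-16 J.
v = √(2K/m) = 2.43×10^7 m/s.
r = mv/(qB) = (9.11×10^-31)(2.43×10^7) / [(1×1.60×10^-19)(1.08×10^-3)] = 0.128 m.

r ≈ 128 mm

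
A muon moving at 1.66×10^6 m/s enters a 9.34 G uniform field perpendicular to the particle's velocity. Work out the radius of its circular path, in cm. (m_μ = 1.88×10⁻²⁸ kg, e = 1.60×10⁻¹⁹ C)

The magnetic force provides the centripetal force: qvB = mv²/r, so r = mv/(qB).
r = (1.88×10^-28 kg)(1.66×10^6 m/s) / [(1×1.60×10^-19 C)(9.34×10^-4 T)] = 2.09 m.

r ≈ 209 cm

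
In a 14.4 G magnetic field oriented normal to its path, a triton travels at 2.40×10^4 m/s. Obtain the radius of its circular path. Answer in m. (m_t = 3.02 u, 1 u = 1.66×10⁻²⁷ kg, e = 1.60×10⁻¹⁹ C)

r ≈ 0.522 m

The magnetic force provides the centripetal force: qvB = mv²/r, so r = mv/(qB).
r = (5.01×10^-27 kg)(2.40×10^4 m/s) / [(1×1.60×10^-19 C)(1.44×10^-3 T)] = 0.522 m.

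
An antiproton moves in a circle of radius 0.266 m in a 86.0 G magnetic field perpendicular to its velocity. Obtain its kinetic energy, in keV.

K ≈ 0.251 keV

v = qBr/m = (1×1.60×10^-19)(8.60×10^-3)(0.266) / (1.67×10^-27) = 2.19×10^5 m/s.
K = ½mv² = 0.5·(1.67×10^-27)·(2.19×10^5)² = 4.01×10^-17 J = 0.251 keV.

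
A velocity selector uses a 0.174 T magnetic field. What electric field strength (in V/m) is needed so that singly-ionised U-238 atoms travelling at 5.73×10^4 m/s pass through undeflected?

E ≈ 9970 V/m

qE = qvB ⇒ E = vB = (5.73×10^4)(0.174) = 9970 V/m.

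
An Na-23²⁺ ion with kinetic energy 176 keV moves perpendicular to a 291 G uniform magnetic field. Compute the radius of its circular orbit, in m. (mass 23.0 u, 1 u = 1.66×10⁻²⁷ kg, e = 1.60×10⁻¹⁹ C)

Convert the energy: K = 176 keV = 2.82×10^-14 J.
v = √(2K/m) = √(2·2.82×10^-14/3.82×10^-26) = 1.21×10^6 m/s.
r = mv/(qB) = (3.82×10^-26)(1.21×10^6) / [(2×1.60×10^-19)(0.0291)] = 4.98 m.

r ≈ 4.98 m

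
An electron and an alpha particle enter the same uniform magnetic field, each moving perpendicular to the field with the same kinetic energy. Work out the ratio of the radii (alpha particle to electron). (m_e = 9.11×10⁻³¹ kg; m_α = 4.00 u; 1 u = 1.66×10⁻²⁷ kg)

ratio ≈ 42.7

r = √(2mK)/(qB) ⇒ at equal K, r ∝ √m/q.
r_{alpha particle}/r_{electron} = 42.7.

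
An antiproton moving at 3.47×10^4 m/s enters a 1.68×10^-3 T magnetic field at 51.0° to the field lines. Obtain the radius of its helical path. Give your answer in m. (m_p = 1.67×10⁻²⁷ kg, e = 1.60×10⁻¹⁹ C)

Only the perpendicular component v⊥ = v sin51.0° = 2.70×10^4 m/s is bent by the field.
r = m v⊥ /(qB) = (1.67×10^-27)(2.70×10^4) / [(1×1.60×10^-19)(1.68×10^-3)] = 0.168 m.

r ≈ 0.168 m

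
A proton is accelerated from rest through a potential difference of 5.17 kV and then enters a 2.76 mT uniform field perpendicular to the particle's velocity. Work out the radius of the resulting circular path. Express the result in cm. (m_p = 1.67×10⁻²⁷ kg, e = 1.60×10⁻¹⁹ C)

r ≈ 376 cm

The kinetic energy gained is K = qV = (1×1.60×10^-19)(5170) = 8.27×10^-16 J.
v = √(2K/m) = 9.95×10^5 m/s.
r = mv/(qB) = (1.67×10^-27)(9.95×10^5) / [(1×1.60×10^-19)(2.76×10^-3)] = 3.76 m.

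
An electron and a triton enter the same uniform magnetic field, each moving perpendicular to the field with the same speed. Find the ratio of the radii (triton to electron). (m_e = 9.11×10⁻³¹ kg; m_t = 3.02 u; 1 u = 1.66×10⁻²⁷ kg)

r = mv/(qB) ⇒ at equal v, r ∝ m/q.
r_{triton}/r_{electron} = 5500.

ratio ≈ 5500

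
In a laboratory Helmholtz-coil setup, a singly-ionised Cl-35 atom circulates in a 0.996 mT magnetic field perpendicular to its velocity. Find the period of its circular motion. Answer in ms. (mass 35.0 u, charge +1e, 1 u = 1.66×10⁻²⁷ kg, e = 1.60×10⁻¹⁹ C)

The cyclotron period is independent of speed: T = 2πm/(qB).
T = 2π(5.81×10^-26) / [(1×1.60×10^-19)(9.96×10^-4)] = 2.29×10^-3 s.

T ≈ 2.29 ms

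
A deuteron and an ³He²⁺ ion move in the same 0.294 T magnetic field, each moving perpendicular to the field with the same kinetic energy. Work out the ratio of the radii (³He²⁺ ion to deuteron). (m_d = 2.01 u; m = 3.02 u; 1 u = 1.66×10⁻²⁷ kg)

ratio ≈ 0.613

r = √(2mK)/(qB) ⇒ at equal K, r ∝ √m/q.
r_{³He²⁺ ion}/r_{deuteron} = 0.613.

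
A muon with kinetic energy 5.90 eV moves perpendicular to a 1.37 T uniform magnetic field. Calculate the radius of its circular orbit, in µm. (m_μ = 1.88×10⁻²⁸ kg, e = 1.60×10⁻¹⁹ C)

Convert the energy: K = 5.90 eV = 9.44×10^-19 J.
v = √(2K/m) = √(2·9.44×10^-19/1.88×10^-28) = 1.00×10^5 m/s.
r = mv/(qB) = (1.88×10^-28)(1.00×10^5) / [(1×1.60×10^-19)(1.37)] = 8.59×10^-5 m.

r ≈ 85.9 µm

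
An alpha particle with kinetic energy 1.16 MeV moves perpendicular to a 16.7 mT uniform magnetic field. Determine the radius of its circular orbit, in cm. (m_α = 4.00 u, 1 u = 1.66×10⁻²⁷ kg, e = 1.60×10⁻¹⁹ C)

Convert the energy: K = 1.16 MeV = 1.86×10^-13 J.
v = √(2K/m) = √(2·1.86×10^-13/6.64×10^-27) = 7.48×10^6 m/s.
r = mv/(qB) = (6.64×10^-27)(7.48×10^6) / [(2×1.60×10^-19)(0.0167)] = 9.29 m.

r ≈ 929 cm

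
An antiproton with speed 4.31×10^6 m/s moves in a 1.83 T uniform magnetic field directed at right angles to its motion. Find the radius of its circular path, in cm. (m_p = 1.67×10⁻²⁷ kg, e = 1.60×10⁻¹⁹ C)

The magnetic force provides the centripetal force: qvB = mv²/r, so r = mv/(qB).
r = (1.67×10^-27 kg)(4.31×10^6 m/s) / [(1×1.60×10^-19 C)(1.83 T)] = 0.0246 m.

r ≈ 2.46 cm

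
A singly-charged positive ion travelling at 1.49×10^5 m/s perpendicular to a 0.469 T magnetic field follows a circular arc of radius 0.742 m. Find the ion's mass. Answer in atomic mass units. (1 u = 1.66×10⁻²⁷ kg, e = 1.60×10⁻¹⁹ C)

m ≈ 225 u

qvB = mv²/r ⇒ m = qBr/v.
m = (1×1.60×10^-19)(0.469)(0.742) / (1.49×10^5) = 3.74×10^-25 kg = 225 u.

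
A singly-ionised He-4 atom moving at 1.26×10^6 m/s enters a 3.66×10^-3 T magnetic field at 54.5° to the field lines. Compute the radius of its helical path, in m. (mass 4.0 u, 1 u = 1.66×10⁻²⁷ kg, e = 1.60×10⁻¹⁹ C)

Only the perpendicular component v⊥ = v sin54.5° = 1.03×10^6 m/s is bent by the field.
r = m v⊥ /(qB) = (6.64×10^-27)(1.03×10^6) / [(1×1.60×10^-19)(3.66×10^-3)] = 11.6 m.

r ≈ 11.6 m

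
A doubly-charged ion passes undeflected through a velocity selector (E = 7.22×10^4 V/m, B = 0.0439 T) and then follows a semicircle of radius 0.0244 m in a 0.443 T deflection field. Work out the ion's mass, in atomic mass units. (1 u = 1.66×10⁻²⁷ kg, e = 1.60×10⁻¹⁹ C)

v = E/B₁ = 1.64×10^6 m/s.
From r = mv/(qB₂), m = qB₂r/v = (2×1.60×10^-19)(0.443)(0.0244) / (1.64×10^6) = 2.10×10^-27 kg.
In atomic mass units: m = 2.10×10^-27 / 1.66×10^-27 = 1.27 u.

m ≈ 1.27 u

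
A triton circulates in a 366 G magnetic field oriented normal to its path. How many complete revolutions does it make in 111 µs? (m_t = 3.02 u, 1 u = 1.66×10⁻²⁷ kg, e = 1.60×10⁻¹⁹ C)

T = 2πm/(qB) = 2π(5.0132×10^-27) / [(1×1.60×10^-19)(0.0366)] = 5.3789×10^-6 s.
N = t/T = 1.11×10^-4 / 5.3789×10^-6 ≈ 20.64, so 20 complete revolutions.

N = 20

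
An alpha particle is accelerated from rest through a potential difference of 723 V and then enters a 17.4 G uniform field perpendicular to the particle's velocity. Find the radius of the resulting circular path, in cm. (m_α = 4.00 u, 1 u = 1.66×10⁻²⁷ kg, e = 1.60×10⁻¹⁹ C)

The kinetic energy gained is K = qV = (2×1.60×10^-19)(723) = 2.31×10^-16 J.
v = √(2K/m) = 2.64×10^5 m/s.
r = mv/(qB) = (6.64×10^-27)(2.64×10^5) / [(2×1.60×10^-19)(1.74×10^-3)] = 3.15 m.

r ≈ 315 cm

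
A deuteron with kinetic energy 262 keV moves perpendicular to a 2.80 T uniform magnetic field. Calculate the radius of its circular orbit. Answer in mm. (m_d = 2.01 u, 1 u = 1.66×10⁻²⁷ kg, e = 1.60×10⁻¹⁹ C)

r ≈ 37.3 mm

Convert the energy: K = 262 keV = 4.19×10^-14 J.
v = √(2K/m) = √(2·4.19×10^-14/3.34×10^-27) = 5.01×10^6 m/s.
r = mv/(qB) = (3.34×10^-27)(5.01×10^6) / [(1×1.60×10^-19)(2.80)] = 0.0373 m.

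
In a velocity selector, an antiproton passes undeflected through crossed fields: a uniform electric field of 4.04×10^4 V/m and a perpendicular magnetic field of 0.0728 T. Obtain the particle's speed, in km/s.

For zero net force, qE = qvB, so v = E/B.
v = (4.04×10^4) / (0.0728) = 5.55×10^5 m/s.

v ≈ 555 km/s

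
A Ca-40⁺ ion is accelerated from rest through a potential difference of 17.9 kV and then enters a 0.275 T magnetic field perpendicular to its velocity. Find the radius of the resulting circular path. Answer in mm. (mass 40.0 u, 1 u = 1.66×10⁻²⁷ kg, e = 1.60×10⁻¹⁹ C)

The kinetic energy gained is K = qV = (1×1.60×10^-19)(1.79×10^4) = 2.86×10^-15 J.
v = √(2K/m) = 2.94×10^5 m/s.
r = mv/(qB) = (6.64×10^-26)(2.94×10^5) / [(1×1.60×10^-19)(0.275)] = 0.443 m.

r ≈ 443 mm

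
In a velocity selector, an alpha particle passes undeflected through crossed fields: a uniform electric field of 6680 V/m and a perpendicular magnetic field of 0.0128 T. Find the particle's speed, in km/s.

For zero net force, qE = qvB, so v = E/B.
v = (6680) / (0.0128) = 5.22×10^5 m/s.

v ≈ 522 km/s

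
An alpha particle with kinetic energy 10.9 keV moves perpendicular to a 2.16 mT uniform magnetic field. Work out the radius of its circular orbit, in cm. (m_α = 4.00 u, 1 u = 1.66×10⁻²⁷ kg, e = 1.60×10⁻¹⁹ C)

r ≈ 696 cm

Convert the energy: K = 10.9 keV = 1.74×10^-15 J.
v = √(2K/m) = √(2·1.74×10^-15/6.64×10^-27) = 7.25×10^5 m/s.
r = mv/(qB) = (6.64×10^-27)(7.25×10^5) / [(2×1.60×10^-19)(2.16×10^-3)] = 6.96 m.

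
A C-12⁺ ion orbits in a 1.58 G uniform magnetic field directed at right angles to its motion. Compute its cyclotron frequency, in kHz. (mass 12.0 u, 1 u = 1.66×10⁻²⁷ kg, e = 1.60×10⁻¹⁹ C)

f ≈ 0.202 kHz

f = qB/(2πm) = (1×1.60×10^-19)(1.58×10^-4) / [2π(1.99×10^-26)] = 202 Hz.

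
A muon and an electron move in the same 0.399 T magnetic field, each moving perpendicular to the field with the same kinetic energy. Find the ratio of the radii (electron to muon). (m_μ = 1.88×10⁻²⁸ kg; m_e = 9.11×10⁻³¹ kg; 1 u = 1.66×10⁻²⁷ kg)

r = √(2mK)/(qB) ⇒ at equal K, r ∝ √m/q.
r_{electron}/r_{muon} = 0.0696.

ratio ≈ 0.0696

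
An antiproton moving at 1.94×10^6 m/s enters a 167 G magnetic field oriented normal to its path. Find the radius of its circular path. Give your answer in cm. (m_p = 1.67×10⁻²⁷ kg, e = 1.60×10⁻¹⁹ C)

The magnetic force provides the centripetal force: qvB = mv²/r, so r = mv/(qB).
r = (1.67×10^-27 kg)(1.94×10^6 m/s) / [(1×1.60×10^-19 C)(0.0167 T)] = 1.21 m.

r ≈ 121 cm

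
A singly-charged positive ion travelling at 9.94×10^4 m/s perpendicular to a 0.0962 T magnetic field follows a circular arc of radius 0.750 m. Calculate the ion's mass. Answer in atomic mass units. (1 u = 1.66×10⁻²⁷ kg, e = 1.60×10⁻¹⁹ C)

qvB = mv²/r ⇒ m = qBr/v.
m = (1×1.60×10^-19)(0.0962)(0.750) / (9.94×10^4) = 1.16×10^-25 kg = 70.0 u.

m ≈ 70.0 u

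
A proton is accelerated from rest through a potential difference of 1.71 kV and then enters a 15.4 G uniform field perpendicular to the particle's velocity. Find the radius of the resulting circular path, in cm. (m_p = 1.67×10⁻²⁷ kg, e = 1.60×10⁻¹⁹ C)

The kinetic energy gained is K = qV = (1×1.60×10^-19)(1710) = 2.74×10^-16 J.
v = √(2K/m) = 5.72×10^5 m/s.
r = mv/(qB) = (1.67×10^-27)(5.72×10^5) / [(1×1.60×10^-19)(1.54×10^-3)] = 3.88 m.

r ≈ 388 cm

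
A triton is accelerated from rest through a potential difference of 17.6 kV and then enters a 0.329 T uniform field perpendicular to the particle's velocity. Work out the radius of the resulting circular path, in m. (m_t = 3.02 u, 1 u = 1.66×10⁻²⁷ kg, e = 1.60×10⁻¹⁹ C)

The kinetic energy gained is K = qV = (1×1.60×10^-19)(1.76×10^4) = 2.82×10^-15 J.
v = √(2K/m) = 1.06×10^6 m/s.
r = mv/(qB) = (5.01×10^-27)(1.06×10^6) / [(1×1.60×10^-19)(0.329)] = 0.101 m.

r ≈ 0.101 m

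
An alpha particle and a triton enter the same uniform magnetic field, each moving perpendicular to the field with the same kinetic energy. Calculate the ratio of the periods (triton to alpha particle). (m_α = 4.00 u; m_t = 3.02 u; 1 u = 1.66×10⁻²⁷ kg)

ratio ≈ 1.51

T = 2πm/(qB) is independent of speed, so T₂/T₁ = (m₂/q₂)/(m₁/q₁).
T_{triton}/T_{alpha particle} = (5.01×10^-27/1e) / (6.64×10^-27/2e) = 1.51.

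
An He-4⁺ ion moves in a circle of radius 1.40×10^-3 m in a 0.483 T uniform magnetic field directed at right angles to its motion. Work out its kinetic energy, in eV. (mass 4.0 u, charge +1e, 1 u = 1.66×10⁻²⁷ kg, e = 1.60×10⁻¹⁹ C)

K ≈ 5.51 eV

v = qBr/m = (1×1.60×10^-19)(0.483)(1.40×10^-3) / (6.64×10^-27) = 1.63×10^4 m/s.
K = ½mv² = 0.5·(6.64×10^-27)·(1.63×10^4)² = 8.81×10^-19 J = 5.51 eV.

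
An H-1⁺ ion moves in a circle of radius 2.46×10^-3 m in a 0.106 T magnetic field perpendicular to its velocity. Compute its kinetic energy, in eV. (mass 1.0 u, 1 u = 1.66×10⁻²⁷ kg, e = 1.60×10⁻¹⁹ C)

v = qBr/m = (1×1.60×10^-19)(0.106)(2.46×10^-3) / (1.66×10^-27) = 2.51×10^4 m/s.
K = ½mv² = 0.5·(1.66×10^-27)·(2.51×10^4)² = 5.24×10^-19 J = 3.28 eV.

K ≈ 3.28 eV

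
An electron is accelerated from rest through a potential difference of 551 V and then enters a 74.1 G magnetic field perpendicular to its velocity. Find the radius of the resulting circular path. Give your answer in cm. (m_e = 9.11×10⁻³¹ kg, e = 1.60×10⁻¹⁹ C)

The kinetic energy gained is K = qV = (1×1.60×10^-19)(551) = 8.82×10^-17 J.
v = √(2K/m) = 1.39×10^7 m/s.
r = mv/(qB) = (9.11×10^-31)(1.39×10^7) / [(1×1.60×10^-19)(7.41×10^-3)] = 0.0107 m.

r ≈ 1.07 cm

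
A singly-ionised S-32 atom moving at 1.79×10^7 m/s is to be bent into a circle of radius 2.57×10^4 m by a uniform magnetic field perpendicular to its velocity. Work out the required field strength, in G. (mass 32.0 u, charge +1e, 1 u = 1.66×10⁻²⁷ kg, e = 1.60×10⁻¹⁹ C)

B ≈ 2.31 G

qvB = mv²/r gives B = mv/(qr).
B = (5.31×10^-26)(1.79×10^7) / [(1×1.60×10^-19)(2.57×10^4)] = 2.31×10^-4 T.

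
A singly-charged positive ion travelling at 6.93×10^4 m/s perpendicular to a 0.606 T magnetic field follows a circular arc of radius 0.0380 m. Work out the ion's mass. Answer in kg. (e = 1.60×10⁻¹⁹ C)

m ≈ 5.32×10^-26 kg

qvB = mv²/r ⇒ m = qBr/v.
m = (1×1.60×10^-19)(0.606)(0.0380) / (6.93×10^4) = 5.32×10^-26 kg.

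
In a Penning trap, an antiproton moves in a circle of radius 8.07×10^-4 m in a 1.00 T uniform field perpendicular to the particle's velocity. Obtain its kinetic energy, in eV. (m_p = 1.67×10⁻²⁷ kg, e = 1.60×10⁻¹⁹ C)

v = qBr/m = (1×1.60×10^-19)(1.00)(8.07×10^-4) / (1.67×10^-27) = 7.73×10^4 m/s.
K = ½mv² = 0.5·(1.67×10^-27)·(7.73×10^4)² = 4.99×10^-18 J = 31.2 eV.

K ≈ 31.2 eV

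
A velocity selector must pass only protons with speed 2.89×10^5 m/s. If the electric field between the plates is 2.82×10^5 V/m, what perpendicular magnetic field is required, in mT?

B ≈ 976 mT

qE = qvB ⇒ B = E/v = (2.82×10^5) / (2.89×10^5) = 0.976 T.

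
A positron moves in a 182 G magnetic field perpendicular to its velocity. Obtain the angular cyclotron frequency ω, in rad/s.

ω ≈ 3.20×10^9 rad/s

ω = qB/m = (1×1.60×10^-19)(0.0182) / (9.11×10^-31) = 3.20×10^9 rad/s.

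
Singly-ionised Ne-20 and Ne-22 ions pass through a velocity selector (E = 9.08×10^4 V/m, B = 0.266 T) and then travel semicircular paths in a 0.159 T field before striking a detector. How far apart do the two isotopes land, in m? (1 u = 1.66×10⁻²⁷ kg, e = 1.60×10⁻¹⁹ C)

Δd ≈ 0.0891 m

Both emerge at v = E/B₁ = 3.41×10^5 m/s.
r = mv/(qB₂), so r₁ = 0.4455 m and r₂ = 0.4900 m, giving Δr = 0.0445 m.
After a semicircle each ion lands a diameter 2r from the entry slit, so the separation is 2Δr = 0.0891 m.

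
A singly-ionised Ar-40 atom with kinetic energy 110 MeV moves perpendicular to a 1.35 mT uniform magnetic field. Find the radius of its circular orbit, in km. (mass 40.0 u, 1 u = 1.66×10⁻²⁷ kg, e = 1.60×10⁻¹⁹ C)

r ≈ 7.08 km

Convert the energy: K = 110 MeV = 1.76×10^-11 J.
v = √(2K/m) = √(2·1.76×10^-11/6.64×10^-26) = 2.30×10^7 m/s.
r = mv/(qB) = (6.64×10^-26)(2.30×10^7) / [(1×1.60×10^-19)(1.35×10^-3)] = 7080 m.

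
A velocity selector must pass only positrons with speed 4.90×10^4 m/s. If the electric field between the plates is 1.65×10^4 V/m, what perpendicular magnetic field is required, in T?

B ≈ 0.337 T

qE = qvB ⇒ B = E/v = (1.65×10^4) / (4.90×10^4) = 0.337 T.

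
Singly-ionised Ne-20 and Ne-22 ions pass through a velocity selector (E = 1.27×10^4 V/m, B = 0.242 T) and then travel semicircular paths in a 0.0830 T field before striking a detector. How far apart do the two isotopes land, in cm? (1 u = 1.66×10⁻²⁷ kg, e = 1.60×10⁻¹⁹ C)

Both emerge at v = E/B₁ = 5.25×10^4 m/s.
r = mv/(qB₂), so r₁ = 0.1312 m and r₂ = 0.1443 m, giving Δr = 0.0131 m.
After a semicircle each ion lands a diameter 2r from the entry slit, so the separation is 2Δr = 0.0262 m.

Δd ≈ 2.62 cm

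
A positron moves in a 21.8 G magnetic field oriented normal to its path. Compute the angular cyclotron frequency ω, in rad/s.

ω = qB/m = (1×1.60×10^-19)(2.18×10^-3) / (9.11×10^-31) = 3.83×10^8 rad/s.

ω ≈ 3.83×10^8 rad/s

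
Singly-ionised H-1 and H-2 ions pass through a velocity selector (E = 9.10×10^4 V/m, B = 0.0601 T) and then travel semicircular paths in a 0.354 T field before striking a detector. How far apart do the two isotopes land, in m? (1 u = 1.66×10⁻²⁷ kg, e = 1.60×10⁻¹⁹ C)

Δd ≈ 0.0888 m

Both emerge at v = E/B₁ = 1.51×10^6 m/s.
r = mv/(qB₂), so r₁ = 0.0444 m and r₂ = 0.0888 m, giving Δr = 0.0444 m.
After a semicircle each ion lands a diameter 2r from the entry slit, so the separation is 2Δr = 0.0888 m.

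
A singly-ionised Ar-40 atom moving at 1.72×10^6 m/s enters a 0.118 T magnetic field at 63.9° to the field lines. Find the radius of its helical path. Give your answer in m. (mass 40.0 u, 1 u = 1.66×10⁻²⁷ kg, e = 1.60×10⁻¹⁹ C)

r ≈ 5.43 m

Only the perpendicular component v⊥ = v sin63.9° = 1.54×10^6 m/s is bent by the field.
r = m v⊥ /(qB) = (6.64×10^-26)(1.54×10^6) / [(1×1.60×10^-19)(0.118)] = 5.43 m.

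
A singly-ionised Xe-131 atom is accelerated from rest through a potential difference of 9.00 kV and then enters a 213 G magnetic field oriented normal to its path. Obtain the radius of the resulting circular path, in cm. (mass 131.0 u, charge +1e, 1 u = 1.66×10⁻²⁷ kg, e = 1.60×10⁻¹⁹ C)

r ≈ 734 cm

The kinetic energy gained is K = qV = (1×1.60×10^-19)(9000) = 1.44×10^-15 J.
v = √(2K/m) = 1.15×10^5 m/s.
r = mv/(qB) = (2.17×10^-25)(1.15×10^5) / [(1×1.60×10^-19)(0.0213)] = 7.34 m.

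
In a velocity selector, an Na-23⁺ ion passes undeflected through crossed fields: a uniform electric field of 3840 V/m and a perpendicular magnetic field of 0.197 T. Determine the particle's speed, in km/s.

For zero net force, qE = qvB, so v = E/B.
v = (3840) / (0.197) = 1.95×10^4 m/s.

v ≈ 19.5 km/s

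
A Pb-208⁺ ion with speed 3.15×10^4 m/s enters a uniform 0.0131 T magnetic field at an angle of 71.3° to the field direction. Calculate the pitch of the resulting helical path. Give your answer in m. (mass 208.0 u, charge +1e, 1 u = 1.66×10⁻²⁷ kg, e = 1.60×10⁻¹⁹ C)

The velocity component along B is v∥ = v cos71.3° = 1.01×10^4 m/s.
The cyclotron period T = 2πm/(qB) = 1.04×10^-3 s is set by m, q, B alone.
Pitch = v∥·T = (1.01×10^4)(1.04×10^-3) = 10.5 m.

pitch ≈ 10.5 m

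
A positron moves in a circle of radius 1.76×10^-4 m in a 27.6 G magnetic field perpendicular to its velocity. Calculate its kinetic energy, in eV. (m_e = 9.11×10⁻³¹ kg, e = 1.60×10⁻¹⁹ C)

K ≈ 0.0207 eV

v = qBr/m = (1×1.60×10^-19)(2.76×10^-3)(1.76×10^-4) / (9.11×10^-31) = 8.53×10^4 m/s.
K = ½mv² = 0.5·(9.11×10^-31)·(8.53×10^4)² = 3.32×10^-21 J = 0.0207 eV.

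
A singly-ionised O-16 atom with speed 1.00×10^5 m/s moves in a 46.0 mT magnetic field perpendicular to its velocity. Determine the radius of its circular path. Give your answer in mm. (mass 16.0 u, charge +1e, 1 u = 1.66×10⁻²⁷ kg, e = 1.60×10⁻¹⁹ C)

The magnetic force provides the centripetal force: qvB = mv²/r, so r = mv/(qB).
r = (2.66×10^-26 kg)(1.00×10^5 m/s) / [(1×1.60×10^-19 C)(0.0460 T)] = 0.361 m.

r ≈ 361 mm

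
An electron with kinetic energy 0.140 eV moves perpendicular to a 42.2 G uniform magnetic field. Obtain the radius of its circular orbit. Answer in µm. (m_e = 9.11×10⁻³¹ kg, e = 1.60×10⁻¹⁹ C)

r ≈ 299 µm

Convert the energy: K = 0.140 eV = 2.24×10^-20 J.
v = √(2K/m) = √(2·2.24×10^-20/9.11×10^-31) = 2.22×10^5 m/s.
r = mv/(qB) = (9.11×10^-31)(2.22×10^5) / [(1×1.60×10^-19)(4.22×10^-3)] = 2.99×10^-4 m.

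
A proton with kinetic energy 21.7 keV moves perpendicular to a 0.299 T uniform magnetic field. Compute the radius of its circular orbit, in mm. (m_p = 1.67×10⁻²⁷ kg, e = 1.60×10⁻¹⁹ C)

Convert the energy: K = 21.7 keV = 3.47×10^-15 J.
v = √(2K/m) = √(2·3.47×10^-15/1.67×10^-27) = 2.04×10^6 m/s.
r = mv/(qB) = (1.67×10^-27)(2.04×10^6) / [(1×1.60×10^-19)(0.299)] = 0.0712 m.

r ≈ 71.2 mm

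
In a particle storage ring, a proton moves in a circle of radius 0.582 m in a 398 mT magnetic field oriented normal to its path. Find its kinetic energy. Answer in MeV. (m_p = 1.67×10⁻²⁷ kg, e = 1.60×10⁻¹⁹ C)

v = qBr/m = (1×1.60×10^-19)(0.398)(0.582) / (1.67×10^-27) = 2.22×10^7 m/s.
K = ½mv² = 0.5·(1.67×10^-27)·(2.22×10^7)² = 4.11×10^-13 J = 2.57 MeV.

K ≈ 2.57 MeV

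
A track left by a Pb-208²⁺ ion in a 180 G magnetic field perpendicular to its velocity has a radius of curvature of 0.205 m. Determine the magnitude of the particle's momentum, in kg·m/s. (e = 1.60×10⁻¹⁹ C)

Since qvB = mv²/r, the momentum p = mv = qBr.
p = (2×1.60×10^-19)(0.0180)(0.205) = 1.18×10^-21 kg·m/s.

p ≈ 1.18×10^-21 kg·m/s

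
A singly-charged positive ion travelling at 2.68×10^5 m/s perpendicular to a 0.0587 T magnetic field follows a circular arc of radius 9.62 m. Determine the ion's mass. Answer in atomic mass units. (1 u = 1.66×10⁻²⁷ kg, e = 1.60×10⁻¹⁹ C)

qvB = mv²/r ⇒ m = qBr/v.
m = (1×1.60×10^-19)(0.0587)(9.62) / (2.68×10^5) = 3.37×10^-25 kg = 203 u.

m ≈ 203 u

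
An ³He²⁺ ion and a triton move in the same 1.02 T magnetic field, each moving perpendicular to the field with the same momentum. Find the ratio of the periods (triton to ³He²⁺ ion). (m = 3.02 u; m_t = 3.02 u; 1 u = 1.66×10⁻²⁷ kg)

T = 2πm/(qB) is independent of speed, so T₂/T₁ = (m₂/q₂)/(m₁/q₁).
T_{triton}/T_{³He²⁺ ion} = (5.01×10^-27/1e) / (5.01×10^-27/2e) = 2.00.

ratio ≈ 2.00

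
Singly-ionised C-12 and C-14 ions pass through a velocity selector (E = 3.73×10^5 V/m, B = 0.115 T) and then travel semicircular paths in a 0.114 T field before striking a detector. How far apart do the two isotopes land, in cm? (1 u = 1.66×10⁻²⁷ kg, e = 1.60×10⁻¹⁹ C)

Both emerge at v = E/B₁ = 3.24×10^6 m/s.
r = mv/(qB₂), so r₁ = 3.542 m and r₂ = 4.133 m, giving Δr = 0.590 m.
After a semicircle each ion lands a diameter 2r from the entry slit, so the separation is 2Δr = 1.18 m.

Δd ≈ 118 cm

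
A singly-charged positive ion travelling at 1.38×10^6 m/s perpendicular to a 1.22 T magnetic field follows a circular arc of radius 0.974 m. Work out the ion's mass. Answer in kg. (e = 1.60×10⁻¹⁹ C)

m ≈ 1.38×10^-25 kg

qvB = mv²/r ⇒ m = qBr/v.
m = (1×1.60×10^-19)(1.22)(0.974) / (1.38×10^6) = 1.38×10^-25 kg.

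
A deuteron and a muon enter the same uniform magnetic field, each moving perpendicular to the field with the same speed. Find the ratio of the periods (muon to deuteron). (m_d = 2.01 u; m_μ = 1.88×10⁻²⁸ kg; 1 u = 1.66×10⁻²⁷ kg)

ratio ≈ 0.0563

T = 2πm/(qB) is independent of speed, so T₂/T₁ = (m₂/q₂)/(m₁/q₁).
T_{muon}/T_{deuteron} = (1.88×10^-28/1e) / (3.34×10^-27/1e) = 0.0563.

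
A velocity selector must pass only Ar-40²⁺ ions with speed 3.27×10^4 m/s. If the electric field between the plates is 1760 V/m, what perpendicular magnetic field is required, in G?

qE = qvB ⇒ B = E/v = (1760) / (3.27×10^4) = 0.0538 T.

B ≈ 538 G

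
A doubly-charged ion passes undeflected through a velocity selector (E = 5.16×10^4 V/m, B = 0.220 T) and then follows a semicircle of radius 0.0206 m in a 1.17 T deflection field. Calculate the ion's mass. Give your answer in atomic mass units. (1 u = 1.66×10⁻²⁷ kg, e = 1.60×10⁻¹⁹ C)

v = E/B₁ = 2.35×10^5 m/s.
From r = mv/(qB₂), m = qB₂r/v = (2×1.60×10^-19)(1.17)(0.0206) / (2.35×10^5) = 3.29×10^-26 kg.
In atomic mass units: m = 3.29×10^-26 / 1.66×10^-27 = 19.8 u.

m ≈ 19.8 u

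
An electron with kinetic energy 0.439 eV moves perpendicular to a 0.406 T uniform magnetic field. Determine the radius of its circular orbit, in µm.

r ≈ 5.51 µm

Convert the energy: K = 0.439 eV = 7.02×10^-20 J.
v = √(2K/m) = √(2·7.02×10^-20/9.11×10^-31) = 3.93×10^5 m/s.
r = mv/(qB) = (9.11×10^-31)(3.93×10^5) / [(1×1.60×10^-19)(0.406)] = 5.51×10^-6 m.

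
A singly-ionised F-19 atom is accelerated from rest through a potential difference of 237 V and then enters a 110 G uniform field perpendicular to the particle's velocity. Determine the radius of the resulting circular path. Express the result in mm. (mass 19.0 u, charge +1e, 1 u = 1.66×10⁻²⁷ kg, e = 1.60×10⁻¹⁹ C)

r ≈ 879 mm

The kinetic energy gained is K = qV = (1×1.60×10^-19)(237) = 3.79×10^-17 J.
v = √(2K/m) = 4.90×10^4 m/s.
r = mv/(qB) = (3.15×10^-26)(4.90×10^4) / [(1×1.60×10^-19)(0.0110)] = 0.879 m.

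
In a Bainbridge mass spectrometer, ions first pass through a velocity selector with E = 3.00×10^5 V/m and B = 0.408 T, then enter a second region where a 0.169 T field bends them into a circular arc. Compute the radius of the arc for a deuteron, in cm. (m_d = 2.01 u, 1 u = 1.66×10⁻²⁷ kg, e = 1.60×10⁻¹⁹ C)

r ≈ 9.07 cm

The selector passes v = E/B = 3.00×10^5/0.408 = 7.35×10^5 m/s.
In the deflection region, r = mv/(qB₂) = (3.34×10^-27)(7.35×10^5) / [(1×1.60×10^-19)(0.169)] = 0.0907 m.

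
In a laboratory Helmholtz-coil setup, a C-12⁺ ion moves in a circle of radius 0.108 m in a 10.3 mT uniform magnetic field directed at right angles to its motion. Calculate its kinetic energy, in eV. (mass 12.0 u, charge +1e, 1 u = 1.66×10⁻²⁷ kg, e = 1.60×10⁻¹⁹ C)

K ≈ 4.97 eV

v = qBr/m = (1×1.60×10^-19)(0.0103)(0.108) / (1.99×10^-26) = 8930 m/s.
K = ½mv² = 0.5·(1.99×10^-26)·(8930)² = 7.95×10^-19 J = 4.97 eV.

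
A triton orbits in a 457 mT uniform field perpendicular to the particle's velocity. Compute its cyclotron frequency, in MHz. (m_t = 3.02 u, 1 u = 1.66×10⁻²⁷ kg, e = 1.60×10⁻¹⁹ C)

f = qB/(2πm) = (1×1.60×10^-19)(0.457) / [2π(5.01×10^-27)] = 2.32×10^6 Hz.

f ≈ 2.32 MHz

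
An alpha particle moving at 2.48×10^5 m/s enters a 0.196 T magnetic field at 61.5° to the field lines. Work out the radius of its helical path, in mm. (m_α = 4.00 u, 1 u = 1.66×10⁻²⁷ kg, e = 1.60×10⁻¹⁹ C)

Only the perpendicular component v⊥ = v sin61.5° = 2.18×10^5 m/s is bent by the field.
r = m v⊥ /(qB) = (6.64×10^-27)(2.18×10^5) / [(2×1.60×10^-19)(0.196)] = 0.0231 m.

r ≈ 23.1 mm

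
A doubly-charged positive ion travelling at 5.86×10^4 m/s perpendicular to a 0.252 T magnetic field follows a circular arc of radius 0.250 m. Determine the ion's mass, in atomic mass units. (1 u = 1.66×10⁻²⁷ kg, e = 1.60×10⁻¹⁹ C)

qvB = mv²/r ⇒ m = qBr/v.
m = (2×1.60×10^-19)(0.252)(0.250) / (5.86×10^4) = 3.44×10^-25 kg = 207 u.

m ≈ 207 u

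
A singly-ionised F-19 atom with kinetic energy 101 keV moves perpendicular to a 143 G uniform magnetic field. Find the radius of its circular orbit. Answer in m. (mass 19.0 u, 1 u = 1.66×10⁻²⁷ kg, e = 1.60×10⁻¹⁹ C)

Convert the energy: K = 101 keV = 1.62×10^-14 J.
v = √(2K/m) = √(2·1.62×10^-14/3.15×10^-26) = 1.01×10^6 m/s.
r = mv/(qB) = (3.15×10^-26)(1.01×10^6) / [(1×1.60×10^-19)(0.0143)] = 14.0 m.

r ≈ 14.0 m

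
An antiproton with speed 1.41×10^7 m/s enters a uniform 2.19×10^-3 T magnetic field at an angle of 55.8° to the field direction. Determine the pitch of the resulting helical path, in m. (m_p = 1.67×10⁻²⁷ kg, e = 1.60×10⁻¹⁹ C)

pitch ≈ 237 m

The velocity component along B is v∥ = v cos55.8° = 7.93×10^6 m/s.
The cyclotron period T = 2πm/(qB) = 2.99×10^-5 s is set by m, q, B alone.
Pitch = v∥·T = (7.93×10^6)(2.99×10^-5) = 237 m.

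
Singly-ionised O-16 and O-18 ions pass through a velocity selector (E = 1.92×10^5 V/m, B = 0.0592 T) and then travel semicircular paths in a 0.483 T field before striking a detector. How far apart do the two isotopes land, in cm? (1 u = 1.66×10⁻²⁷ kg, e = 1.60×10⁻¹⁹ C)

Δd ≈ 27.9 cm

Both emerge at v = E/B₁ = 3.24×10^6 m/s.
r = mv/(qB₂), so r₁ = 1.115 m and r₂ = 1.254 m, giving Δr = 0.139 m.
After a semicircle each ion lands a diameter 2r from the entry slit, so the separation is 2Δr = 0.279 m.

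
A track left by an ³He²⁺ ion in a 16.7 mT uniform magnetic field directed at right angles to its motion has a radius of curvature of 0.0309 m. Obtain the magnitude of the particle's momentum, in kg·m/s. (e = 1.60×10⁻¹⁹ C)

p ≈ 1.65×10^-22 kg·m/s

Since qvB = mv²/r, the momentum p = mv = qBr.
p = (2×1.60×10^-19)(0.0167)(0.0309) = 1.65×10^-22 kg·m/s.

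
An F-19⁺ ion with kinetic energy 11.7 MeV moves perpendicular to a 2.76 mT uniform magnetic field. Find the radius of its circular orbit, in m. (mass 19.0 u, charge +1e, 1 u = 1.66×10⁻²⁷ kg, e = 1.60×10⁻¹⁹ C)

r ≈ 778 m

Convert the energy: K = 11.7 MeV = 1.87×10^-12 J.
v = √(2K/m) = √(2·1.87×10^-12/3.15×10^-26) = 1.09×10^7 m/s.
r = mv/(qB) = (3.15×10^-26)(1.09×10^7) / [(1×1.60×10^-19)(2.76×10^-3)] = 778 m.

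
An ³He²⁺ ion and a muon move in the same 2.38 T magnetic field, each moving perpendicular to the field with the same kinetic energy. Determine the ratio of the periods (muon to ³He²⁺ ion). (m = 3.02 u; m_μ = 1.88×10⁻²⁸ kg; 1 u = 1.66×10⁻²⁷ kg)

T = 2πm/(qB) is independent of speed, so T₂/T₁ = (m₂/q₂)/(m₁/q₁).
T_{muon}/T_{³He²⁺ ion} = (1.88×10^-28/1e) / (5.01×10^-27/2e) = 0.0750.

ratio ≈ 0.0750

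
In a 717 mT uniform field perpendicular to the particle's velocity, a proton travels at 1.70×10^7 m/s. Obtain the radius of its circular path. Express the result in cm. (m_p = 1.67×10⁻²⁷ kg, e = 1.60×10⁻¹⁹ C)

The magnetic force provides the centripetal force: qvB = mv²/r, so r = mv/(qB).
r = (1.67×10^-27 kg)(1.70×10^7 m/s) / [(1×1.60×10^-19 C)(0.717 T)] = 0.247 m.

r ≈ 24.7 cm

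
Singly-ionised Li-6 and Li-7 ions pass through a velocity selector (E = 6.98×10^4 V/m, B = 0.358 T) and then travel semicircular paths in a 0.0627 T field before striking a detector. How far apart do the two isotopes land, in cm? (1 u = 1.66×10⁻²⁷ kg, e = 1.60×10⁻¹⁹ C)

Δd ≈ 6.45 cm

Both emerge at v = E/B₁ = 1.95×10^5 m/s.
r = mv/(qB₂), so r₁ = 0.1936 m and r₂ = 0.2258 m, giving Δr = 0.0323 m.
After a semicircle each ion lands a diameter 2r from the entry slit, so the separation is 2Δr = 0.0645 m.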